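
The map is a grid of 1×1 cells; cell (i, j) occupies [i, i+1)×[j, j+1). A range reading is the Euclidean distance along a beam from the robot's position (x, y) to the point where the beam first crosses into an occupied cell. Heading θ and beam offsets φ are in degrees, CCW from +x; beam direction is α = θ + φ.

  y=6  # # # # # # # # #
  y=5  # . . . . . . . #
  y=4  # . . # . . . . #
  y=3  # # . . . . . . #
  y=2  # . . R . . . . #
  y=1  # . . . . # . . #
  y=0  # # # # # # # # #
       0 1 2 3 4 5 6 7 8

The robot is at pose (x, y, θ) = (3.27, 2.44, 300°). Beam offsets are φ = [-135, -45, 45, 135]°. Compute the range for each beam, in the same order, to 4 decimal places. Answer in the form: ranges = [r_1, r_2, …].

ranges = [2.1637, 1.4908, 1.7910, 1.6150]

beam 1: φ=-135°, α=165°
  dir = (cos 165°, sin 165°) = (-0.9659, 0.2588); from cell (3,2)
  next x-line at t=0.2795, next y-line at t=2.1637; Δt_x=1.0353, Δt_y=3.8637
    x: enter (2,2) at t=0.2795
    x: enter (1,2) at t=1.3148
    y: enter (1,3) at t=2.1637 ← occupied
  → r_1 = 2.1637
beam 2: φ=-45°, α=255°
  dir = (cos 255°, sin 255°) = (-0.2588, -0.9659); from cell (3,2)
  next x-line at t=1.0432, next y-line at t=0.4555; Δt_x=3.8637, Δt_y=1.0353
    y: enter (3,1) at t=0.4555
    x: enter (2,1) at t=1.0432
    y: enter (2,0) at t=1.4908 ← occupied
  → r_2 = 1.4908
beam 3: φ=45°, α=345°
  dir = (cos 345°, sin 345°) = (0.9659, -0.2588); from cell (3,2)
  next x-line at t=0.7558, next y-line at t=1.7000; Δt_x=1.0353, Δt_y=3.8637
    x: enter (4,2) at t=0.7558
    y: enter (4,1) at t=1.7000
    x: enter (5,1) at t=1.7910 ← occupied
  → r_3 = 1.7910
beam 4: φ=135°, α=75°
  dir = (cos 75°, sin 75°) = (0.2588, 0.9659); from cell (3,2)
  next x-line at t=2.8205, next y-line at t=0.5798; Δt_x=3.8637, Δt_y=1.0353
    y: enter (3,3) at t=0.5798
    y: enter (3,4) at t=1.6150 ← occupied
  → r_4 = 1.6150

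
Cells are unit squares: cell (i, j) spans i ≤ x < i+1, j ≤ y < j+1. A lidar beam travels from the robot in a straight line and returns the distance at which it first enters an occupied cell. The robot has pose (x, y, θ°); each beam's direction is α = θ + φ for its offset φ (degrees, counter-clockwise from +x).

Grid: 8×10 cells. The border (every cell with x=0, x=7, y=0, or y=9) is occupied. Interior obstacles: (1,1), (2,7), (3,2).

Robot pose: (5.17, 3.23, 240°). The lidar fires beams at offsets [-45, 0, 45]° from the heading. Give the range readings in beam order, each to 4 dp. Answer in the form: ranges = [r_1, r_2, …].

ranges = [1.2113, 2.5750, 2.3087]

beam 1: φ=-45°, α=195°
  d=(-0.9659,-0.2588)  start (5,3)  tX=0.1760 tY=0.8887  stride 1/|dx|=1.0353 1/|dy|=3.8637
    cross x-line → (4,3), t=0.1760
    cross y-line → (4,2), t=0.8887
    cross x-line → (3,2), t=1.2113 (wall)
  → r_1 = 1.2113
beam 2: φ=0°, α=240°
  d=(-0.5000,-0.8660)  start (5,3)  tX=0.3400 tY=0.2656  stride 1/|dx|=2.0000 1/|dy|=1.1547
    cross y-line → (5,2), t=0.2656
    cross x-line → (4,2), t=0.3400
    cross y-line → (4,1), t=1.4203
    cross x-line → (3,1), t=2.3400
    cross y-line → (3,0), t=2.5750 (wall)
  → r_2 = 2.5750
beam 3: φ=45°, α=285°
  d=(0.2588,-0.9659)  start (5,3)  tX=3.2069 tY=0.2381  stride 1/|dx|=3.8637 1/|dy|=1.0353
    cross y-line → (5,2), t=0.2381
    cross y-line → (5,1), t=1.2734
    cross y-line → (5,0), t=2.3087 (wall)
  → r_3 = 2.3087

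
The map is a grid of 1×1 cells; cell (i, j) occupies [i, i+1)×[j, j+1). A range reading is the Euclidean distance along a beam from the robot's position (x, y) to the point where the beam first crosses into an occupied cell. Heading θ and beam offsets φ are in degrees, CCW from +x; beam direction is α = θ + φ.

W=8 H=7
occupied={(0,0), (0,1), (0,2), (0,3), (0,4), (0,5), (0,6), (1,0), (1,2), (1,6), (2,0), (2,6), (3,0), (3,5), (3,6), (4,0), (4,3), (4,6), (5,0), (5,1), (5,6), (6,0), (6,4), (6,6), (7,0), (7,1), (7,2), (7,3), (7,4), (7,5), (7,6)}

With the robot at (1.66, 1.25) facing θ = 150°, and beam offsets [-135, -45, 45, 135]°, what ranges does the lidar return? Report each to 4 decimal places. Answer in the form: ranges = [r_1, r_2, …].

ranges = [5.5284, 0.7765, 0.6833, 0.2588]

beam 1: φ=-135°, α=15°
  direction (0.9659, 0.2588); cell (1,1); t to first gridline: x 0.3520, y 2.8978 (then +1.0353 / +3.8637)
    (2,1) via x @ 0.3520
    (3,1) via x @ 1.3873
    (4,1) via x @ 2.4225
    (4,2) via y @ 2.8978
    (5,2) via x @ 3.4578
    (6,2) via x @ 4.4931
    (7,2) via x @ 5.5284  # hit
  → r_1 = 5.5284
beam 2: φ=-45°, α=105°
  direction (-0.2588, 0.9659); cell (1,1); t to first gridline: x 2.5500, y 0.7765 (then +3.8637 / +1.0353)
    (1,2) via y @ 0.7765  # hit
  → r_2 = 0.7765
beam 3: φ=45°, α=195°
  direction (-0.9659, -0.2588); cell (1,1); t to first gridline: x 0.6833, y 0.9659 (then +1.0353 / +3.8637)
    (0,1) via x @ 0.6833  # hit
  → r_3 = 0.6833
beam 4: φ=135°, α=285°
  direction (0.2588, -0.9659); cell (1,1); t to first gridline: x 1.3137, y 0.2588 (then +3.8637 / +1.0353)
    (1,0) via y @ 0.2588  # hit
  → r_4 = 0.2588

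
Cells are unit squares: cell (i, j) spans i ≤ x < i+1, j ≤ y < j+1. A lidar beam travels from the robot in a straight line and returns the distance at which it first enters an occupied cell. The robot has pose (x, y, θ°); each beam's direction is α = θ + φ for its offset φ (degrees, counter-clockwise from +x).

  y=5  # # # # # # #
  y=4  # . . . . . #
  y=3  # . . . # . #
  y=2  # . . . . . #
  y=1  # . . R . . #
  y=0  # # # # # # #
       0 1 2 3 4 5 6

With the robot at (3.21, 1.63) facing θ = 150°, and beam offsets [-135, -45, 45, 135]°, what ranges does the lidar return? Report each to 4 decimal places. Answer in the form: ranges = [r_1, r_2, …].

beam 1: φ=-135°, α=15°
  dir = (cos 15°, sin 15°) = (0.9659, 0.2588); from cell (3,1)
  next x-line at t=0.8179, next y-line at t=1.4296; Δt_x=1.0353, Δt_y=3.8637
    x: enter (4,1) at t=0.8179
    y: enter (4,2) at t=1.4296
    x: enter (5,2) at t=1.8531
    x: enter (6,2) at t=2.8884 ← occupied
  → r_1 = 2.8884
beam 2: φ=-45°, α=105°
  dir = (cos 105°, sin 105°) = (-0.2588, 0.9659); from cell (3,1)
  next x-line at t=0.8114, next y-line at t=0.3831; Δt_x=3.8637, Δt_y=1.0353
    y: enter (3,2) at t=0.3831
    x: enter (2,2) at t=0.8114
    y: enter (2,3) at t=1.4183
    y: enter (2,4) at t=2.4536
    y: enter (2,5) at t=3.4889 ← occupied
  → r_2 = 3.4889
beam 3: φ=45°, α=195°
  dir = (cos 195°, sin 195°) = (-0.9659, -0.2588); from cell (3,1)
  next x-line at t=0.2174, next y-line at t=2.4341; Δt_x=1.0353, Δt_y=3.8637
    x: enter (2,1) at t=0.2174
    x: enter (1,1) at t=1.2527
    x: enter (0,1) at t=2.2880 ← occupied
  → r_3 = 2.2880
beam 4: φ=135°, α=285°
  dir = (cos 285°, sin 285°) = (0.2588, -0.9659); from cell (3,1)
  next x-line at t=3.0523, next y-line at t=0.6522; Δt_x=3.8637, Δt_y=1.0353
    y: enter (3,0) at t=0.6522 ← occupied
  → r_4 = 0.6522

ranges = [2.8884, 3.4889, 2.2880, 0.6522]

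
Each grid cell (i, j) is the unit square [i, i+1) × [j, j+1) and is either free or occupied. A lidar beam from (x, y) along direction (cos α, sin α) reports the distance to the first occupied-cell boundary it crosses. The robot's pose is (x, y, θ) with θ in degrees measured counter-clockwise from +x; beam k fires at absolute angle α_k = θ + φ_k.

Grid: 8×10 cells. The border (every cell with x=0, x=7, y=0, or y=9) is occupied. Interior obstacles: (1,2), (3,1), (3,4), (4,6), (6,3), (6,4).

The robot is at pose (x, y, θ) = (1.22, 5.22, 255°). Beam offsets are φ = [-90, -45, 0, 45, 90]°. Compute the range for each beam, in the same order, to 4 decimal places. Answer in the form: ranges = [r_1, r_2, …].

beam 1: φ=-90°, α=165°
  cosα=-0.9659 sinα=0.2588 | (1,5) | tMaxX 0.2278 tMaxY 3.0137 | tΔX 1.0353 tΔY 3.8637
    t=0.2278 [x] (0,5) — stop
  → r_1 = 0.2278
beam 2: φ=-45°, α=210°
  cosα=-0.8660 sinα=-0.5000 | (1,5) | tMaxX 0.2540 tMaxY 0.4400 | tΔX 1.1547 tΔY 2.0000
    t=0.2540 [x] (0,5) — stop
  → r_2 = 0.2540
beam 3: φ=0°, α=255°
  cosα=-0.2588 sinα=-0.9659 | (1,5) | tMaxX 0.8500 tMaxY 0.2278 | tΔX 3.8637 tΔY 1.0353
    t=0.2278 [y] (1,4)
    t=0.8500 [x] (0,4) — stop
  → r_3 = 0.8500
beam 4: φ=45°, α=300°
  cosα=0.5000 sinα=-0.8660 | (1,5) | tMaxX 1.5600 tMaxY 0.2540 | tΔX 2.0000 tΔY 1.1547
    t=0.2540 [y] (1,4)
    t=1.4087 [y] (1,3)
    t=1.5600 [x] (2,3)
    t=2.5634 [y] (2,2)
    t=3.5600 [x] (3,2)
    t=3.7181 [y] (3,1) — stop
  → r_4 = 3.7181
beam 5: φ=90°, α=345°
  cosα=0.9659 sinα=-0.2588 | (1,5) | tMaxX 0.8075 tMaxY 0.8500 | tΔX 1.0353 tΔY 3.8637
    t=0.8075 [x] (2,5)
    t=0.8500 [y] (2,4)
    t=1.8428 [x] (3,4) — stop
  → r_5 = 1.8428

ranges = [0.2278, 0.2540, 0.8500, 3.7181, 1.8428]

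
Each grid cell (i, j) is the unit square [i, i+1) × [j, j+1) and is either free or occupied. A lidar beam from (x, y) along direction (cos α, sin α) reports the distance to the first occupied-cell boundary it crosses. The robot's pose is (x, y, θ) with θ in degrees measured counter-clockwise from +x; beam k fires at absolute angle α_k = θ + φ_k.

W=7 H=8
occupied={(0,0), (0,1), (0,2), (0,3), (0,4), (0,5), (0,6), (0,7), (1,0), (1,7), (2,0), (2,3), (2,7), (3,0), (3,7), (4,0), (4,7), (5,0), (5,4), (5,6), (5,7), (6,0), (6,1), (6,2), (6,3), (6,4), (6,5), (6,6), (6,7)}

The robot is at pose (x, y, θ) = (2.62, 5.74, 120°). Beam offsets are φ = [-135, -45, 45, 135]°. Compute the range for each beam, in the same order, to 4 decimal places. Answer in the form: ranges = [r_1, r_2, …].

beam 1: φ=-135°, α=345°
  cosα=0.9659 sinα=-0.2588 | (2,5) | tMaxX 0.3934 tMaxY 2.8591 | tΔX 1.0353 tΔY 3.8637
    t=0.3934 [x] (3,5)
    t=1.4287 [x] (4,5)
    t=2.4640 [x] (5,5)
    t=2.8591 [y] (5,4) — stop
  → r_1 = 2.8591
beam 2: φ=-45°, α=75°
  cosα=0.2588 sinα=0.9659 | (2,5) | tMaxX 1.4682 tMaxY 0.2692 | tΔX 3.8637 tΔY 1.0353
    t=0.2692 [y] (2,6)
    t=1.3044 [y] (2,7) — stop
  → r_2 = 1.3044
beam 3: φ=45°, α=165°
  cosα=-0.9659 sinα=0.2588 | (2,5) | tMaxX 0.6419 tMaxY 1.0046 | tΔX 1.0353 tΔY 3.8637
    t=0.6419 [x] (1,5)
    t=1.0046 [y] (1,6)
    t=1.6771 [x] (0,6) — stop
  → r_3 = 1.6771
beam 4: φ=135°, α=255°
  cosα=-0.2588 sinα=-0.9659 | (2,5) | tMaxX 2.3955 tMaxY 0.7661 | tΔX 3.8637 tΔY 1.0353
    t=0.7661 [y] (2,4)
    t=1.8014 [y] (2,3) — stop
  → r_4 = 1.8014

ranges = [2.8591, 1.3044, 1.6771, 1.8014]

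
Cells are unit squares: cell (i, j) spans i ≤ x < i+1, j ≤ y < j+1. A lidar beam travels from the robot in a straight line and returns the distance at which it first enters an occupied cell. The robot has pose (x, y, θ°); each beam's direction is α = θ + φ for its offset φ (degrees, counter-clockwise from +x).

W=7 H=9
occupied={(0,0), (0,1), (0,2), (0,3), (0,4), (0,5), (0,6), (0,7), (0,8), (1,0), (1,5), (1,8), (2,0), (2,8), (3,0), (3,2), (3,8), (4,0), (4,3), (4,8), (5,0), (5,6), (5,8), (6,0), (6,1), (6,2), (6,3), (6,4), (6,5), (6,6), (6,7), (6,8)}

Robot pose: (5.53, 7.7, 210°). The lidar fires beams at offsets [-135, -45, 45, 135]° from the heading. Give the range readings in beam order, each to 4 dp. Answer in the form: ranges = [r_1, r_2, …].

beam 1: φ=-135°, α=75°
  d=(0.2588,0.9659)  start (5,7)  tX=1.8159 tY=0.3106  stride 1/|dx|=3.8637 1/|dy|=1.0353
    cross y-line → (5,8), t=0.3106 (wall)
  → r_1 = 0.3106
beam 2: φ=-45°, α=165°
  d=(-0.9659,0.2588)  start (5,7)  tX=0.5487 tY=1.1591  stride 1/|dx|=1.0353 1/|dy|=3.8637
    cross x-line → (4,7), t=0.5487
    cross y-line → (4,8), t=1.1591 (wall)
  → r_2 = 1.1591
beam 3: φ=45°, α=255°
  d=(-0.2588,-0.9659)  start (5,7)  tX=2.0478 tY=0.7247  stride 1/|dx|=3.8637 1/|dy|=1.0353
    cross y-line → (5,6), t=0.7247 (wall)
  → r_3 = 0.7247
beam 4: φ=135°, α=345°
  d=(0.9659,-0.2588)  start (5,7)  tX=0.4866 tY=2.7046  stride 1/|dx|=1.0353 1/|dy|=3.8637
    cross x-line → (6,7), t=0.4866 (wall)
  → r_4 = 0.4866

ranges = [0.3106, 1.1591, 0.7247, 0.4866]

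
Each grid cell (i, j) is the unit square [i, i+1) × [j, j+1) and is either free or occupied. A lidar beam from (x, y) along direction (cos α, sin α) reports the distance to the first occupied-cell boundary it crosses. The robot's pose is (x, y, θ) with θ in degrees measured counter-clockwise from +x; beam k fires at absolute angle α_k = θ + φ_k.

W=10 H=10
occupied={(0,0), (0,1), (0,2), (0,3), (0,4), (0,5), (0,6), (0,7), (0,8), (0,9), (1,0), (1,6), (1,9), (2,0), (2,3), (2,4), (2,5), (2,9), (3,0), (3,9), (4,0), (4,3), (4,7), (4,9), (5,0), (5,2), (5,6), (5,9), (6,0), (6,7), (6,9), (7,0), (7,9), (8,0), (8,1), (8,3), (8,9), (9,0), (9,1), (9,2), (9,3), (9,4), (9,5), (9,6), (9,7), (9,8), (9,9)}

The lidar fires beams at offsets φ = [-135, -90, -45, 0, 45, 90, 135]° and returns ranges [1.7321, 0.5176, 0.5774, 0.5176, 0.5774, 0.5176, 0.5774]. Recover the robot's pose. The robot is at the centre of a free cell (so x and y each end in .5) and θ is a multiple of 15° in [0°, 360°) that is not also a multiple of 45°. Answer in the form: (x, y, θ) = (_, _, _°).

The pose lattice has 53·16 = 848 candidates. Test each by forward raycasting.
  (6.5, 3.5, 195°): beam 1 = 5.0000 ≠ 1.7321 ✗
  (3.5, 7.5, 210°): beam 1 = 1.5529 ≠ 1.7321 ✗
  (6.5, 8.5, 240°): beam 1 = 0.5176 ≠ 1.7321 ✗
  …
  (5.5, 7.5, 255°): r_1=1.7321, r_2=0.5176, r_3=0.5774, r_4=0.5176, r_5=0.5774, r_6=0.5176, r_7=0.5774 — all match ✓
No second candidate reproduces the full scan.

(x, y, θ) = (5.5, 7.5, 255°)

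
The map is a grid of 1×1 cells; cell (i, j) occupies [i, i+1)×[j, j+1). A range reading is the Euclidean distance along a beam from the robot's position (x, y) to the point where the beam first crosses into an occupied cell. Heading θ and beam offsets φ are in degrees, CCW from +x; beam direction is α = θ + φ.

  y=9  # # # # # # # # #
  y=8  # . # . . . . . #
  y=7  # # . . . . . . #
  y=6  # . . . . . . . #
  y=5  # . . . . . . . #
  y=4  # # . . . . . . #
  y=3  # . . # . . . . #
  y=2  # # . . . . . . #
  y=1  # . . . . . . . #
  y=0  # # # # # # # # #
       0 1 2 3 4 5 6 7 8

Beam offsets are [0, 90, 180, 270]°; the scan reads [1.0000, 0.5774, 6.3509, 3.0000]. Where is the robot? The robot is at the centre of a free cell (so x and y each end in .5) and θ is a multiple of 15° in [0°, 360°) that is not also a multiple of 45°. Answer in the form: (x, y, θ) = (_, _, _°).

Candidates: 51 free-cell centres × 16 headings = 816 poses. Raycast each; keep the one whose scan matches to 4 dp.
  (3.5, 5.5, 195°): beam 1 = 1.9319 ≠ 1.0000 ✗
  (6.5, 8.5, 120°): beam 1 = 0.5774 ≠ 1.0000 ✗
  (5.5, 4.5, 165°): beam 1 = 4.6587 ≠ 1.0000 ✗
  (1.5, 5.5, 255°): beam 1 = 0.5176 ≠ 1.0000 ✗
  …
  (6.5, 8.5, 30°): r_1=1.0000, r_2=0.5774, r_3=6.3509, r_4=3.0000 — all match ✓
No second candidate reproduces the full scan.

(x, y, θ) = (6.5, 8.5, 30°)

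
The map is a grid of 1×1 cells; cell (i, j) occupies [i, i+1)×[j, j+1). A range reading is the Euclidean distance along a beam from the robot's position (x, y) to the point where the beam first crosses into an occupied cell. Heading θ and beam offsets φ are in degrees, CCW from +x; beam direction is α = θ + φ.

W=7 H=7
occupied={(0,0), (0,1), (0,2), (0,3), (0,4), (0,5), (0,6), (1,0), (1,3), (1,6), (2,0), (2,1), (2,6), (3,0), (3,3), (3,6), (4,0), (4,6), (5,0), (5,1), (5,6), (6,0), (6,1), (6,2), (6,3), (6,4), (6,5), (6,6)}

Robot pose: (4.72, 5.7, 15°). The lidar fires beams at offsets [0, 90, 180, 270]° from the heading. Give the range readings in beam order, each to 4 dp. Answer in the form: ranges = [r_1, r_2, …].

beam 1: φ=0°, α=15°
  direction (0.9659, 0.2588); cell (4,5); t to first gridline: x 0.2899, y 1.1591 (then +1.0353 / +3.8637)
    (5,5) via x @ 0.2899
    (5,6) via y @ 1.1591  # hit
  → r_1 = 1.1591
beam 2: φ=90°, α=105°
  direction (-0.2588, 0.9659); cell (4,5); t to first gridline: x 2.7819, y 0.3106 (then +3.8637 / +1.0353)
    (4,6) via y @ 0.3106  # hit
  → r_2 = 0.3106
beam 3: φ=180°, α=195°
  direction (-0.9659, -0.2588); cell (4,5); t to first gridline: x 0.7454, y 2.7046 (then +1.0353 / +3.8637)
    (3,5) via x @ 0.7454
    (2,5) via x @ 1.7807
    (2,4) via y @ 2.7046
    (1,4) via x @ 2.8160
    (0,4) via x @ 3.8512  # hit
  → r_3 = 3.8512
beam 4: φ=270°, α=285°
  direction (0.2588, -0.9659); cell (4,5); t to first gridline: x 1.0818, y 0.7247 (then +3.8637 / +1.0353)
    (4,4) via y @ 0.7247
    (5,4) via x @ 1.0818
    (5,3) via y @ 1.7600
    (5,2) via y @ 2.7952
    (5,1) via y @ 3.8305  # hit
  → r_4 = 3.8305

ranges = [1.1591, 0.3106, 3.8512, 3.8305]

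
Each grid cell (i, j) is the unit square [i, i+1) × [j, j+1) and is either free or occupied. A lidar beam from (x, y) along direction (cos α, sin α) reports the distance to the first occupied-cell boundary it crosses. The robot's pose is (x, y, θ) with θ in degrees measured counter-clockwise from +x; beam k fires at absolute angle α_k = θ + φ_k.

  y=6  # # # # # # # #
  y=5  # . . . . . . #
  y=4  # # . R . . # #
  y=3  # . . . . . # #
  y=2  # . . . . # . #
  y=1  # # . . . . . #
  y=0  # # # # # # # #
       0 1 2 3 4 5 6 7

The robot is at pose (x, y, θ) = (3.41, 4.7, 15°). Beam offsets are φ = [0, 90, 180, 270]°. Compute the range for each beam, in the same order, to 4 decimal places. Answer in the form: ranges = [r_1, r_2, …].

beam 1: φ=0°, α=15°
  d=(0.9659,0.2588)  start (3,4)  tX=0.6108 tY=1.1591  stride 1/|dx|=1.0353 1/|dy|=3.8637
    cross x-line → (4,4), t=0.6108
    cross y-line → (4,5), t=1.1591
    cross x-line → (5,5), t=1.6461
    cross x-line → (6,5), t=2.6814
    cross x-line → (7,5), t=3.7166 (wall)
  → r_1 = 3.7166
beam 2: φ=90°, α=105°
  d=(-0.2588,0.9659)  start (3,4)  tX=1.5841 tY=0.3106  stride 1/|dx|=3.8637 1/|dy|=1.0353
    cross y-line → (3,5), t=0.3106
    cross y-line → (3,6), t=1.3459 (wall)
  → r_2 = 1.3459
beam 3: φ=180°, α=195°
  d=(-0.9659,-0.2588)  start (3,4)  tX=0.4245 tY=2.7046  stride 1/|dx|=1.0353 1/|dy|=3.8637
    cross x-line → (2,4), t=0.4245
    cross x-line → (1,4), t=1.4597 (wall)
  → r_3 = 1.4597
beam 4: φ=270°, α=285°
  d=(0.2588,-0.9659)  start (3,4)  tX=2.2796 tY=0.7247  stride 1/|dx|=3.8637 1/|dy|=1.0353
    cross y-line → (3,3), t=0.7247
    cross y-line → (3,2), t=1.7600
    cross x-line → (4,2), t=2.2796
    cross y-line → (4,1), t=2.7952
    cross y-line → (4,0), t=3.8305 (wall)
  → r_4 = 3.8305

ranges = [3.7166, 1.3459, 1.4597, 3.8305]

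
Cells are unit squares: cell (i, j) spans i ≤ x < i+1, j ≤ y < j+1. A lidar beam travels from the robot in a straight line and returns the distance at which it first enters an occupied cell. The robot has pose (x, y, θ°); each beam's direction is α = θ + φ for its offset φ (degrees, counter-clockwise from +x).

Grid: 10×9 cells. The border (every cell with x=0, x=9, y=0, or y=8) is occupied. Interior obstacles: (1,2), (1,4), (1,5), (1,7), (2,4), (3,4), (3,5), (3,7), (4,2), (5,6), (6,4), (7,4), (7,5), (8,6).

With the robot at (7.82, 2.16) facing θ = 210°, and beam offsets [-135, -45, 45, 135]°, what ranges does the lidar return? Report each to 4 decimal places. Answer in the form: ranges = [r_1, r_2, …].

ranges = [3.9755, 2.9195, 1.2009, 1.2216]

beam 1: φ=-135°, α=75°
  dir = (cos 75°, sin 75°) = (0.2588, 0.9659); from cell (7,2)
  next x-line at t=0.6955, next y-line at t=0.8696; Δt_x=3.8637, Δt_y=1.0353
    x: enter (8,2) at t=0.6955
    y: enter (8,3) at t=0.8696
    y: enter (8,4) at t=1.9049
    y: enter (8,5) at t=2.9402
    y: enter (8,6) at t=3.9755 ← occupied
  → r_1 = 3.9755
beam 2: φ=-45°, α=165°
  dir = (cos 165°, sin 165°) = (-0.9659, 0.2588); from cell (7,2)
  next x-line at t=0.8489, next y-line at t=3.2455; Δt_x=1.0353, Δt_y=3.8637
    x: enter (6,2) at t=0.8489
    x: enter (5,2) at t=1.8842
    x: enter (4,2) at t=2.9195 ← occupied
  → r_2 = 2.9195
beam 3: φ=45°, α=255°
  dir = (cos 255°, sin 255°) = (-0.2588, -0.9659); from cell (7,2)
  next x-line at t=3.1682, next y-line at t=0.1656; Δt_x=3.8637, Δt_y=1.0353
    y: enter (7,1) at t=0.1656
    y: enter (7,0) at t=1.2009 ← occupied
  → r_3 = 1.2009
beam 4: φ=135°, α=345°
  dir = (cos 345°, sin 345°) = (0.9659, -0.2588); from cell (7,2)
  next x-line at t=0.1863, next y-line at t=0.6182; Δt_x=1.0353, Δt_y=3.8637
    x: enter (8,2) at t=0.1863
    y: enter (8,1) at t=0.6182
    x: enter (9,1) at t=1.2216 ← occupied
  → r_4 = 1.2216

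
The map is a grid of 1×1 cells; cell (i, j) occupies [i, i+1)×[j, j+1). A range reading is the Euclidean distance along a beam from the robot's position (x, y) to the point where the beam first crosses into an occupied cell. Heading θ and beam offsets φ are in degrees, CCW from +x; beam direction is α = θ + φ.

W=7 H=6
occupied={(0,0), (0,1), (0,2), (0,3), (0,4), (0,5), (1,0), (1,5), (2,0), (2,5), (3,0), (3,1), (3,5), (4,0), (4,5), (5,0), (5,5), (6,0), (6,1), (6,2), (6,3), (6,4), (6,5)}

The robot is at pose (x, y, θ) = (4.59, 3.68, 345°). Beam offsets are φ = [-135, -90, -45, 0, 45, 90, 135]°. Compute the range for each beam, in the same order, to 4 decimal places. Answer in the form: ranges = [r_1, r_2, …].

beam 1: φ=-135°, α=210°
  dir = (cos 210°, sin 210°) = (-0.8660, -0.5000); from cell (4,3)
  next x-line at t=0.6813, next y-line at t=1.3600; Δt_x=1.1547, Δt_y=2.0000
    x: enter (3,3) at t=0.6813
    y: enter (3,2) at t=1.3600
    x: enter (2,2) at t=1.8360
    x: enter (1,2) at t=2.9907
    y: enter (1,1) at t=3.3600
    x: enter (0,1) at t=4.1454 ← occupied
  → r_1 = 4.1454
beam 2: φ=-90°, α=255°
  dir = (cos 255°, sin 255°) = (-0.2588, -0.9659); from cell (4,3)
  next x-line at t=2.2796, next y-line at t=0.7040; Δt_x=3.8637, Δt_y=1.0353
    y: enter (4,2) at t=0.7040
    y: enter (4,1) at t=1.7393
    x: enter (3,1) at t=2.2796 ← occupied
  → r_2 = 2.2796
beam 3: φ=-45°, α=300°
  dir = (cos 300°, sin 300°) = (0.5000, -0.8660); from cell (4,3)
  next x-line at t=0.8200, next y-line at t=0.7852; Δt_x=2.0000, Δt_y=1.1547
    y: enter (4,2) at t=0.7852
    x: enter (5,2) at t=0.8200
    y: enter (5,1) at t=1.9399
    x: enter (6,1) at t=2.8200 ← occupied
  → r_3 = 2.8200
beam 4: φ=0°, α=345°
  dir = (cos 345°, sin 345°) = (0.9659, -0.2588); from cell (4,3)
  next x-line at t=0.4245, next y-line at t=2.6273; Δt_x=1.0353, Δt_y=3.8637
    x: enter (5,3) at t=0.4245
    x: enter (6,3) at t=1.4597 ← occupied
  → r_4 = 1.4597
beam 5: φ=45°, α=30°
  dir = (cos 30°, sin 30°) = (0.8660, 0.5000); from cell (4,3)
  next x-line at t=0.4734, next y-line at t=0.6400; Δt_x=1.1547, Δt_y=2.0000
    x: enter (5,3) at t=0.4734
    y: enter (5,4) at t=0.6400
    x: enter (6,4) at t=1.6281 ← occupied
  → r_5 = 1.6281
beam 6: φ=90°, α=75°
  dir = (cos 75°, sin 75°) = (0.2588, 0.9659); from cell (4,3)
  next x-line at t=1.5841, next y-line at t=0.3313; Δt_x=3.8637, Δt_y=1.0353
    y: enter (4,4) at t=0.3313
    y: enter (4,5) at t=1.3666 ← occupied
  → r_6 = 1.3666
beam 7: φ=135°, α=120°
  dir = (cos 120°, sin 120°) = (-0.5000, 0.8660); from cell (4,3)
  next x-line at t=1.1800, next y-line at t=0.3695; Δt_x=2.0000, Δt_y=1.1547
    y: enter (4,4) at t=0.3695
    x: enter (3,4) at t=1.1800
    y: enter (3,5) at t=1.5242 ← occupied
  → r_7 = 1.5242

ranges = [4.1454, 2.2796, 2.8200, 1.4597, 1.6281, 1.3666, 1.5242]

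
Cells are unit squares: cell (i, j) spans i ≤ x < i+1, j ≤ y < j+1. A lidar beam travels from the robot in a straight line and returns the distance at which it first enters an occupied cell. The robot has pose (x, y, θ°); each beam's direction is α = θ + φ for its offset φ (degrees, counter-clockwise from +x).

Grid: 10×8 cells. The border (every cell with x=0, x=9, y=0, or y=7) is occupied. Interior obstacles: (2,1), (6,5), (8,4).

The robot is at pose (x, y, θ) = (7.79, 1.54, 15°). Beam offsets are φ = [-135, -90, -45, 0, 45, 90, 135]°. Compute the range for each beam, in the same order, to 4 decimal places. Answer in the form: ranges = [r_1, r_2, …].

ranges = [0.6235, 0.5590, 1.0800, 1.2527, 2.4200, 3.5821, 7.8404]

beam 1: φ=-135°, α=240°
  cosα=-0.5000 sinα=-0.8660 | (7,1) | tMaxX 1.5800 tMaxY 0.6235 | tΔX 2.0000 tΔY 1.1547
    t=0.6235 [y] (7,0) — stop
  → r_1 = 0.6235
beam 2: φ=-90°, α=285°
  cosα=0.2588 sinα=-0.9659 | (7,1) | tMaxX 0.8114 tMaxY 0.5590 | tΔX 3.8637 tΔY 1.0353
    t=0.5590 [y] (7,0) — stop
  → r_2 = 0.5590
beam 3: φ=-45°, α=330°
  cosα=0.8660 sinα=-0.5000 | (7,1) | tMaxX 0.2425 tMaxY 1.0800 | tΔX 1.1547 tΔY 2.0000
    t=0.2425 [x] (8,1)
    t=1.0800 [y] (8,0) — stop
  → r_3 = 1.0800
beam 4: φ=0°, α=15°
  cosα=0.9659 sinα=0.2588 | (7,1) | tMaxX 0.2174 tMaxY 1.7773 | tΔX 1.0353 tΔY 3.8637
    t=0.2174 [x] (8,1)
    t=1.2527 [x] (9,1) — stop
  → r_4 = 1.2527
beam 5: φ=45°, α=60°
  cosα=0.5000 sinα=0.8660 | (7,1) | tMaxX 0.4200 tMaxY 0.5312 | tΔX 2.0000 tΔY 1.1547
    t=0.4200 [x] (8,1)
    t=0.5312 [y] (8,2)
    t=1.6859 [y] (8,3)
    t=2.4200 [x] (9,3) — stop
  → r_5 = 2.4200
beam 6: φ=90°, α=105°
  cosα=-0.2588 sinα=0.9659 | (7,1) | tMaxX 3.0523 tMaxY 0.4762 | tΔX 3.8637 tΔY 1.0353
    t=0.4762 [y] (7,2)
    t=1.5115 [y] (7,3)
    t=2.5468 [y] (7,4)
    t=3.0523 [x] (6,4)
    t=3.5821 [y] (6,5) — stop
  → r_6 = 3.5821
beam 7: φ=135°, α=150°
  cosα=-0.8660 sinα=0.5000 | (7,1) | tMaxX 0.9122 tMaxY 0.9200 | tΔX 1.1547 tΔY 2.0000
    t=0.9122 [x] (6,1)
    t=0.9200 [y] (6,2)
    t=2.0669 [x] (5,2)
    t=2.9200 [y] (5,3)
    t=3.2216 [x] (4,3)
    t=4.3763 [x] (3,3)
    t=4.9200 [y] (3,4)
    t=5.5310 [x] (2,4)
    t=6.6857 [x] (1,4)
    t=6.9200 [y] (1,5)
    t=7.8404 [x] (0,5) — stop
  → r_7 = 7.8404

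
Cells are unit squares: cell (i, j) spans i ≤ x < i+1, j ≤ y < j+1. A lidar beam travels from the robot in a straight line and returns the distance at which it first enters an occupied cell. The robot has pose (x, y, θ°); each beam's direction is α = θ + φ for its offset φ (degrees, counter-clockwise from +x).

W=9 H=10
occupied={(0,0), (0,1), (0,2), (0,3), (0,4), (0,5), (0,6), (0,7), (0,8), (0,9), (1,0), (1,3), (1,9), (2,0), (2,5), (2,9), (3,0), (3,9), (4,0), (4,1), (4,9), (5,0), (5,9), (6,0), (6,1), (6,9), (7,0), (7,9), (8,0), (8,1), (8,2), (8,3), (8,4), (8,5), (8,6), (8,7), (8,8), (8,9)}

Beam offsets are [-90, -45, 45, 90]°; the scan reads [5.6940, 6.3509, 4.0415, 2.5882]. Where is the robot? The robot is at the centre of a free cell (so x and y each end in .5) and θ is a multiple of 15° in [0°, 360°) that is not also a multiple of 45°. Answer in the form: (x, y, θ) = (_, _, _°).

The pose lattice has 52·16 = 832 candidates. Test each by forward raycasting.
  (3.5, 8.5, 120°): beam 1 = 1.0000 ≠ 5.6940 ✗
  (2.5, 1.5, 285°): beam 1 = 1.5529 ≠ 5.6940 ✗
  (7.5, 5.5, 285°): beam 1 = 5.7956 ≠ 5.6940 ✗
  …
  (4.5, 6.5, 345°): r_1=5.6940, r_2=6.3509, r_3=4.0415, r_4=2.5882 — all match ✓
Unique over the lattice → pose = (4.5, 6.5, 345°).

(x, y, θ) = (4.5, 6.5, 345°)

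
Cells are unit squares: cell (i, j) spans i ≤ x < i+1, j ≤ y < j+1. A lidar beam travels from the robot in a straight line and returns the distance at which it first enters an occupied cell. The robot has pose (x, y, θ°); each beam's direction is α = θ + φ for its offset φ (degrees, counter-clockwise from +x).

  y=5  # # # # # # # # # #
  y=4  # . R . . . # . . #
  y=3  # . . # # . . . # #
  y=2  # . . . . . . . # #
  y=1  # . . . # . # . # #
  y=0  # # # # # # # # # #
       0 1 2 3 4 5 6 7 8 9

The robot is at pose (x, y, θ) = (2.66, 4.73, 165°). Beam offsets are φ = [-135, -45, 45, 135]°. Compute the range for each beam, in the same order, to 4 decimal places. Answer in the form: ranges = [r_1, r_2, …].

ranges = [0.5400, 0.3118, 1.9168, 0.8429]

beam 1: φ=-135°, α=30°
  direction (0.8660, 0.5000); cell (2,4); t to first gridline: x 0.3926, y 0.5400 (then +1.1547 / +2.0000)
    (3,4) via x @ 0.3926
    (3,5) via y @ 0.5400  # hit
  → r_1 = 0.5400
beam 2: φ=-45°, α=120°
  direction (-0.5000, 0.8660); cell (2,4); t to first gridline: x 1.3200, y 0.3118 (then +2.0000 / +1.1547)
    (2,5) via y @ 0.3118  # hit
  → r_2 = 0.3118
beam 3: φ=45°, α=210°
  direction (-0.8660, -0.5000); cell (2,4); t to first gridline: x 0.7621, y 1.4600 (then +1.1547 / +2.0000)
    (1,4) via x @ 0.7621
    (1,3) via y @ 1.4600
    (0,3) via x @ 1.9168  # hit
  → r_3 = 1.9168
beam 4: φ=135°, α=300°
  direction (0.5000, -0.8660); cell (2,4); t to first gridline: x 0.6800, y 0.8429 (then +2.0000 / +1.1547)
    (3,4) via x @ 0.6800
    (3,3) via y @ 0.8429  # hit
  → r_4 = 0.8429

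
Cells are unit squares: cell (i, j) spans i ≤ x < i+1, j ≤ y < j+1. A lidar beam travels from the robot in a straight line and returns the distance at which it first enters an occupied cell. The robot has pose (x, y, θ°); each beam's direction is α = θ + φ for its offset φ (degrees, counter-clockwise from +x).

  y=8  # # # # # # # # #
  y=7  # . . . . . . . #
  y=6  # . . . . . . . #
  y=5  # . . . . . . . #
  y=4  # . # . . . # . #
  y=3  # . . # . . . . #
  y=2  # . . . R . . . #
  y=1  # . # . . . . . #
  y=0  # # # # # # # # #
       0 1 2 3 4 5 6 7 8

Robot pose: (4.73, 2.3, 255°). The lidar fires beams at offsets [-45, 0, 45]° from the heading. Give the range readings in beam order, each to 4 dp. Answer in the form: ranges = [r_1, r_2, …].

beam 1: φ=-45°, α=210°
  dir = (cos 210°, sin 210°) = (-0.8660, -0.5000); from cell (4,2)
  next x-line at t=0.8429, next y-line at t=0.6000; Δt_x=1.1547, Δt_y=2.0000
    y: enter (4,1) at t=0.6000
    x: enter (3,1) at t=0.8429
    x: enter (2,1) at t=1.9976 ← occupied
  → r_1 = 1.9976
beam 2: φ=0°, α=255°
  dir = (cos 255°, sin 255°) = (-0.2588, -0.9659); from cell (4,2)
  next x-line at t=2.8205, next y-line at t=0.3106; Δt_x=3.8637, Δt_y=1.0353
    y: enter (4,1) at t=0.3106
    y: enter (4,0) at t=1.3459 ← occupied
  → r_2 = 1.3459
beam 3: φ=45°, α=300°
  dir = (cos 300°, sin 300°) = (0.5000, -0.8660); from cell (4,2)
  next x-line at t=0.5400, next y-line at t=0.3464; Δt_x=2.0000, Δt_y=1.1547
    y: enter (4,1) at t=0.3464
    x: enter (5,1) at t=0.5400
    y: enter (5,0) at t=1.5011 ← occupied
  → r_3 = 1.5011

ranges = [1.9976, 1.3459, 1.5011]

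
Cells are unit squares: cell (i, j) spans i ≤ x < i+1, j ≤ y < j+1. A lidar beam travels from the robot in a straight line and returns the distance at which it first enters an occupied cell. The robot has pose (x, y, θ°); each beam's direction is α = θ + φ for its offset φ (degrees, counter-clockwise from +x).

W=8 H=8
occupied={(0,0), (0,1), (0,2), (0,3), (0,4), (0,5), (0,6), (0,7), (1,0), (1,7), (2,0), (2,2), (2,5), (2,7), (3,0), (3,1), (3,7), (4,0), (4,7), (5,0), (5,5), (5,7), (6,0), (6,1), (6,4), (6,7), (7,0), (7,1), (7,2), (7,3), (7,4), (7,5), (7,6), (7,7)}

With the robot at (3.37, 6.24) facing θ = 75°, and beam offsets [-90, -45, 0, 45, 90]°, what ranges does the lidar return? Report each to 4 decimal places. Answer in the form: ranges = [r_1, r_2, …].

ranges = [1.6875, 1.5200, 0.7868, 0.8776, 2.4536]

beam 1: φ=-90°, α=345°
  direction (0.9659, -0.2588); cell (3,6); t to first gridline: x 0.6522, y 0.9273 (then +1.0353 / +3.8637)
    (4,6) via x @ 0.6522
    (4,5) via y @ 0.9273
    (5,5) via x @ 1.6875  # hit
  → r_1 = 1.6875
beam 2: φ=-45°, α=30°
  direction (0.8660, 0.5000); cell (3,6); t to first gridline: x 0.7275, y 1.5200 (then +1.1547 / +2.0000)
    (4,6) via x @ 0.7275
    (4,7) via y @ 1.5200  # hit
  → r_2 = 1.5200
beam 3: φ=0°, α=75°
  direction (0.2588, 0.9659); cell (3,6); t to first gridline: x 2.4341, y 0.7868 (then +3.8637 / +1.0353)
    (3,7) via y @ 0.7868  # hit
  → r_3 = 0.7868
beam 4: φ=45°, α=120°
  direction (-0.5000, 0.8660); cell (3,6); t to first gridline: x 0.7400, y 0.8776 (then +2.0000 / +1.1547)
    (2,6) via x @ 0.7400
    (2,7) via y @ 0.8776  # hit
  → r_4 = 0.8776
beam 5: φ=90°, α=165°
  direction (-0.9659, 0.2588); cell (3,6); t to first gridline: x 0.3831, y 2.9364 (then +1.0353 / +3.8637)
    (2,6) via x @ 0.3831
    (1,6) via x @ 1.4183
    (0,6) via x @ 2.4536  # hit
  → r_5 = 2.4536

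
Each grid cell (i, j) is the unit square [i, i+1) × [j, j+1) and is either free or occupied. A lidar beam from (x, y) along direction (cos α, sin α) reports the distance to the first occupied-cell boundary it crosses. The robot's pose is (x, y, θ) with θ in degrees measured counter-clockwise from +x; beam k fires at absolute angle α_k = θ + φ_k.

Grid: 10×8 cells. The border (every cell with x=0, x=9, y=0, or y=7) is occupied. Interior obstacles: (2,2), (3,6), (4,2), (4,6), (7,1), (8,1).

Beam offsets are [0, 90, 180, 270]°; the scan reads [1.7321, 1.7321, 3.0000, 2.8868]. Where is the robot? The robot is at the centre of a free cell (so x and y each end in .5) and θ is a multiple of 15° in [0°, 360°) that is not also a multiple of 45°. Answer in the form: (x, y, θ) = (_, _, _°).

Enumerate (i+0.5, j+0.5, θ) over the 42 free cells and 16 admissible headings. For each, cast all 4 beams and compare to the given ranges.
  (2.5, 4.5, 300°): beam 1 = 4.0415 ≠ 1.7321 ✗
  (1.5, 5.5, 255°): beam 1 = 1.9319 ≠ 1.7321 ✗
  (7.5, 6.5, 255°): beam 1 = 5.6940 ≠ 1.7321 ✗
  (2.5, 5.5, 240°): beam 1 = 3.0000 ≠ 1.7321 ✗
  (1.5, 5.5, 195°): beam 1 = 0.5176 ≠ 1.7321 ✗
  …
  (6.5, 5.5, 60°): r_1=1.7321, r_2=1.7321, r_3=3.0000, r_4=2.8868 — all match ✓
Only this pose fits every beam.

(x, y, θ) = (6.5, 5.5, 60°)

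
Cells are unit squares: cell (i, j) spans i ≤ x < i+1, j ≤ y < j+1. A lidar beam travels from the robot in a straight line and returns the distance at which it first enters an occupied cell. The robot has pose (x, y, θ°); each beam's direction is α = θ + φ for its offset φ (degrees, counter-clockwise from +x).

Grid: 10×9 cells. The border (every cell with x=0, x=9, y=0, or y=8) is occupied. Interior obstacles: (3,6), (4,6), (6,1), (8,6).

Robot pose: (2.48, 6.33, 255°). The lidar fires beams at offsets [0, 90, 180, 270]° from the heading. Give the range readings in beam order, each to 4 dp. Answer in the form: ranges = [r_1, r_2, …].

beam 1: φ=0°, α=255°
  d=(-0.2588,-0.9659)  start (2,6)  tX=1.8546 tY=0.3416  stride 1/|dx|=3.8637 1/|dy|=1.0353
    cross y-line → (2,5), t=0.3416
    cross y-line → (2,4), t=1.3769
    cross x-line → (1,4), t=1.8546
    cross y-line → (1,3), t=2.4122
    cross y-line → (1,2), t=3.4475
    cross y-line → (1,1), t=4.4827
    cross y-line → (1,0), t=5.5180 (wall)
  → r_1 = 5.5180
beam 2: φ=90°, α=345°
  d=(0.9659,-0.2588)  start (2,6)  tX=0.5383 tY=1.2750  stride 1/|dx|=1.0353 1/|dy|=3.8637
    cross x-line → (3,6), t=0.5383 (wall)
  → r_2 = 0.5383
beam 3: φ=180°, α=75°
  d=(0.2588,0.9659)  start (2,6)  tX=2.0091 tY=0.6936  stride 1/|dx|=3.8637 1/|dy|=1.0353
    cross y-line → (2,7), t=0.6936
    cross y-line → (2,8), t=1.7289 (wall)
  → r_3 = 1.7289
beam 4: φ=270°, α=165°
  d=(-0.9659,0.2588)  start (2,6)  tX=0.4969 tY=2.5887  stride 1/|dx|=1.0353 1/|dy|=3.8637
    cross x-line → (1,6), t=0.4969
    cross x-line → (0,6), t=1.5322 (wall)
  → r_4 = 1.5322

ranges = [5.5180, 0.5383, 1.7289, 1.5322]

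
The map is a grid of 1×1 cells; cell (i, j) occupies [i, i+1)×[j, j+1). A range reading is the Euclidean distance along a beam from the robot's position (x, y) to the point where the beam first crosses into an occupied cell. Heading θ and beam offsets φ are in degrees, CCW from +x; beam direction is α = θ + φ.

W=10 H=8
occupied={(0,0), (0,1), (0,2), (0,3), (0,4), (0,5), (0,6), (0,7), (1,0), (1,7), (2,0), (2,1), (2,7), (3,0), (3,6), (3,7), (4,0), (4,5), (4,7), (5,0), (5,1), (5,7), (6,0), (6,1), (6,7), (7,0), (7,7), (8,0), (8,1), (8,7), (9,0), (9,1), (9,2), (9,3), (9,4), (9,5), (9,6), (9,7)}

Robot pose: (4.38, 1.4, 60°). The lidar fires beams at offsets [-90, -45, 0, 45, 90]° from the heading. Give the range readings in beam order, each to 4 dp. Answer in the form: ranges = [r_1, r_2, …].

beam 1: φ=-90°, α=330°
  d=(0.8660,-0.5000)  start (4,1)  tX=0.7159 tY=0.8000  stride 1/|dx|=1.1547 1/|dy|=2.0000
    cross x-line → (5,1), t=0.7159 (wall)
  → r_1 = 0.7159
beam 2: φ=-45°, α=15°
  d=(0.9659,0.2588)  start (4,1)  tX=0.6419 tY=2.3182  stride 1/|dx|=1.0353 1/|dy|=3.8637
    cross x-line → (5,1), t=0.6419 (wall)
  → r_2 = 0.6419
beam 3: φ=0°, α=60°
  d=(0.5000,0.8660)  start (4,1)  tX=1.2400 tY=0.6928  stride 1/|dx|=2.0000 1/|dy|=1.1547
    cross y-line → (4,2), t=0.6928
    cross x-line → (5,2), t=1.2400
    cross y-line → (5,3), t=1.8475
    cross y-line → (5,4), t=3.0022
    cross x-line → (6,4), t=3.2400
    cross y-line → (6,5), t=4.1569
    cross x-line → (7,5), t=5.2400
    cross y-line → (7,6), t=5.3116
    cross y-line → (7,7), t=6.4663 (wall)
  → r_3 = 6.4663
beam 4: φ=45°, α=105°
  d=(-0.2588,0.9659)  start (4,1)  tX=1.4682 tY=0.6212  stride 1/|dx|=3.8637 1/|dy|=1.0353
    cross y-line → (4,2), t=0.6212
    cross x-line → (3,2), t=1.4682
    cross y-line → (3,3), t=1.6564
    cross y-line → (3,4), t=2.6917
    cross y-line → (3,5), t=3.7270
    cross y-line → (3,6), t=4.7623 (wall)
  → r_4 = 4.7623
beam 5: φ=90°, α=150°
  d=(-0.8660,0.5000)  start (4,1)  tX=0.4388 tY=1.2000  stride 1/|dx|=1.1547 1/|dy|=2.0000
    cross x-line → (3,1), t=0.4388
    cross y-line → (3,2), t=1.2000
    cross x-line → (2,2), t=1.5935
    cross x-line → (1,2), t=2.7482
    cross y-line → (1,3), t=3.2000
    cross x-line → (0,3), t=3.9029 (wall)
  → r_5 = 3.9029

ranges = [0.7159, 0.6419, 6.4663, 4.7623, 3.9029]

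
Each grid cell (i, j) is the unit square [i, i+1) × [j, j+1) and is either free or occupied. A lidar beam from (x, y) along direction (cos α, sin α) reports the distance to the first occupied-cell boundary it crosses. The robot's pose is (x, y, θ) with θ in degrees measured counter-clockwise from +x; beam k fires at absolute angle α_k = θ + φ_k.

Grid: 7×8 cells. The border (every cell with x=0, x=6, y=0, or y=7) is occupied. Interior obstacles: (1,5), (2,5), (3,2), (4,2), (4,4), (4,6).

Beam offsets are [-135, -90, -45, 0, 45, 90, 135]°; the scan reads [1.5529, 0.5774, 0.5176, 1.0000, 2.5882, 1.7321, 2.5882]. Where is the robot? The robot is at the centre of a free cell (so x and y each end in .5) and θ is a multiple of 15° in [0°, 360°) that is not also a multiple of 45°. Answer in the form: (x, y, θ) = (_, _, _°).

(x, y, θ) = (1.5, 3.5, 240°)

Enumerate (i+0.5, j+0.5, θ) over the 24 free cells and 16 admissible headings. For each, cast all 7 beams and compare to the given ranges.
  (3.5, 5.5, 150°): beam 1 = 2.5882 ≠ 1.5529 ✗
  (1.5, 3.5, 75°): beam 1 = 2.8868 ≠ 1.5529 ✗
  (1.5, 4.5, 15°): beam 1 = 1.0000 ≠ 1.5529 ✗
  (5.5, 5.5, 30°): beam 1 = 2.5882 ≠ 1.5529 ✗
  …
  (1.5, 3.5, 240°): r_1=1.5529, r_2=0.5774, r_3=0.5176, r_4=1.0000, r_5=2.5882, r_6=1.7321, r_7=2.5882 — all match ✓
No second candidate reproduces the full scan.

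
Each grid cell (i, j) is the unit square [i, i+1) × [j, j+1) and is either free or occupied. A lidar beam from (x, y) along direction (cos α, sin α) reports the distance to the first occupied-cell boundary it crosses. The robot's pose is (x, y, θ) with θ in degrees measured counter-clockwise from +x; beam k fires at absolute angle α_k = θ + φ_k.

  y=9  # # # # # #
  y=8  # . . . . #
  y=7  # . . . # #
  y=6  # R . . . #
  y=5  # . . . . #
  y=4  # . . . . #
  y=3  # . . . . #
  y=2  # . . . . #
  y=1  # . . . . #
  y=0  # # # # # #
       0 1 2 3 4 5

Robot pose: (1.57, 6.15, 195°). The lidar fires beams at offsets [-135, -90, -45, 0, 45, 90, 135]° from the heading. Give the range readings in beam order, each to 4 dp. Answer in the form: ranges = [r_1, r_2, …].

ranges = [3.2909, 2.2023, 0.6582, 0.5901, 1.1400, 5.3317, 3.9606]

beam 1: φ=-135°, α=60°
  direction (0.5000, 0.8660); cell (1,6); t to first gridline: x 0.8600, y 0.9815 (then +2.0000 / +1.1547)
    (2,6) via x @ 0.8600
    (2,7) via y @ 0.9815
    (2,8) via y @ 2.1362
    (3,8) via x @ 2.8600
    (3,9) via y @ 3.2909  # hit
  → r_1 = 3.2909
beam 2: φ=-90°, α=105°
  direction (-0.2588, 0.9659); cell (1,6); t to first gridline: x 2.2023, y 0.8800 (then +3.8637 / +1.0353)
    (1,7) via y @ 0.8800
    (1,8) via y @ 1.9153
    (0,8) via x @ 2.2023  # hit
  → r_2 = 2.2023
beam 3: φ=-45°, α=150°
  direction (-0.8660, 0.5000); cell (1,6); t to first gridline: x 0.6582, y 1.7000 (then +1.1547 / +2.0000)
    (0,6) via x @ 0.6582  # hit
  → r_3 = 0.6582
beam 4: φ=0°, α=195°
  direction (-0.9659, -0.2588); cell (1,6); t to first gridline: x 0.5901, y 0.5796 (then +1.0353 / +3.8637)
    (1,5) via y @ 0.5796
    (0,5) via x @ 0.5901  # hit
  → r_4 = 0.5901
beam 5: φ=45°, α=240°
  direction (-0.5000, -0.8660); cell (1,6); t to first gridline: x 1.1400, y 0.1732 (then +2.0000 / +1.1547)
    (1,5) via y @ 0.1732
    (0,5) via x @ 1.1400  # hit
  → r_5 = 1.1400
beam 6: φ=90°, α=285°
  direction (0.2588, -0.9659); cell (1,6); t to first gridline: x 1.6614, y 0.1553 (then +3.8637 / +1.0353)
    (1,5) via y @ 0.1553
    (1,4) via y @ 1.1906
    (2,4) via x @ 1.6614
    (2,3) via y @ 2.2258
    (2,2) via y @ 3.2611
    (2,1) via y @ 4.2964
    (2,0) via y @ 5.3317  # hit
  → r_6 = 5.3317
beam 7: φ=135°, α=330°
  direction (0.8660, -0.5000); cell (1,6); t to first gridline: x 0.4965, y 0.3000 (then +1.1547 / +2.0000)
    (1,5) via y @ 0.3000
    (2,5) via x @ 0.4965
    (3,5) via x @ 1.6512
    (3,4) via y @ 2.3000
    (4,4) via x @ 2.8059
    (5,4) via x @ 3.9606  # hit
  → r_7 = 3.9606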